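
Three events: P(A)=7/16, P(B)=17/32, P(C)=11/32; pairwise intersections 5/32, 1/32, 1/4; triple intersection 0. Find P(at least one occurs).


P(A∪B∪C) = P(A)+P(B)+P(C) - P(AB)-P(AC)-P(BC) + P(ABC)
= 7/16+17/32+11/32 - 5/32-1/32-1/4 + 0
= 7/8

7/8


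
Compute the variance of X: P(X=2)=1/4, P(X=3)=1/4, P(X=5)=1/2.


E[X] = 15/4, E[X^2] = 63/4
Var(X) = E[X^2] - (E[X])^2 = 63/4 - (15/4)^2 = 27/16

27/16


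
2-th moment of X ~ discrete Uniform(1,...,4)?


E[X^2] = (1/4) * sum(x^2 for x=1..4)
= 30/4 = 15/2

15/2


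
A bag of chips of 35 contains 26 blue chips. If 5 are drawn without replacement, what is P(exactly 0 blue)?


P(X=0) = C(26,0)*C(9,5) / C(35,5)
= 1*126 / 324632
= 126/324632 = 9/23188

9/23188


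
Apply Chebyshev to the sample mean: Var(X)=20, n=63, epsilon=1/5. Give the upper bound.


Var(Xbar) = Var(X)/n = 20/63
Chebyshev: P(|Xbar-mu| >= 1/5) <= Var(Xbar)/(1/5)^2 = (20/63)/(1/25) = 500/63
Bound exceeds 1, so trivial bound: 1

1


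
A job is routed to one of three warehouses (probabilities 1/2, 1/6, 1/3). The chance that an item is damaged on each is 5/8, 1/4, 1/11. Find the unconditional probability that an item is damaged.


P(A) = P(A|B1)P(B1) + P(A|B2)P(B2) + P(A|B3)P(B3)
= 5/8*1/2 + 1/4*1/6 + 1/11*1/3
= 5/16 + 1/24 + 1/33 = 203/528

203/528


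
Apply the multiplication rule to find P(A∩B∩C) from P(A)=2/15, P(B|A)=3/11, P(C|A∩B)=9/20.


P(A∩B∩C) = P(A) * P(B|A) * P(C|A∩B)
= 2/15 * 3/11 * 9/20
= 2/55 * 9/20 = 9/550

9/550


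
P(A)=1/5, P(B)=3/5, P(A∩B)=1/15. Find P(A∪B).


P(A∪B) = P(A) + P(B) - P(A∩B)
= 1/5 + 3/5 - 1/15 = 11/15

11/15


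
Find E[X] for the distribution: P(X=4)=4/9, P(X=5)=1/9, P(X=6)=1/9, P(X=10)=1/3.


E[X] = sum(x * P(x))
= 4*4/9 + 5*1/9 + 6*1/9 + 10*1/3
= 19/3

19/3


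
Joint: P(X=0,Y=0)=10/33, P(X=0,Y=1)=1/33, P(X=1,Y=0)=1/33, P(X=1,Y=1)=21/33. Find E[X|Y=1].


P(Y=1) = 22/33
E[X|Y=1] = (0*1 + 1*21)/22 = 21/22

21/22


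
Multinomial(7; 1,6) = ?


7! = 5040
Denominator: 1!=1 * 6!=720
Coefficient = 5040 / 720 = 7

7


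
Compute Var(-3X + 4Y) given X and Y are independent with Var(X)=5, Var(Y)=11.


Independence => Cov(X,Y)=0
Var(-3X + 4Y) = (-3)^2*Var(X) + 4^2*Var(Y)
= 9*5 + 16*11 = 221

221


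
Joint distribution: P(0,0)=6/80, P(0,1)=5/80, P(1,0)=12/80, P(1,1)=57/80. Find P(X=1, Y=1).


Read from table: P(X=1, Y=1) = 57/80

57/80


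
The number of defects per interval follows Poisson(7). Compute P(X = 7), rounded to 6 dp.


P(X=7) = e^(-7) * 7^7 / 7!
≈ 0.0009118819656 * 823543 / 5040
≈ 0.149003

0.149003


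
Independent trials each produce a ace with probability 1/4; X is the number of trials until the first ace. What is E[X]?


For geometric (trials until first success), E[X] = 1/p = 1/(1/4) = 4

4


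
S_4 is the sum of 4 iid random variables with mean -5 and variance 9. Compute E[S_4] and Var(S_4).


E[S_n] = n*mu = 4*-5 = -20
Var(S_n) = n*sigma^2 = 4*9 = 36

E[S_4]=-20, Var(S_4)=36


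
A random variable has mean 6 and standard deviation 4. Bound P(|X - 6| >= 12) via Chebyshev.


k = 12/4 = 3
Chebyshev: P(|X-mu| >= k*sigma) <= 1/k^2 = 1/3^2 = 1/9

1/9


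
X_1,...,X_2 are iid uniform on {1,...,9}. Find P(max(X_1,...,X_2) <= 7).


P(max <= 7) = P(all X_i <= 7) = (P(X_1 <= 7))^2
= (7/9)^2 = 49/81

49/81


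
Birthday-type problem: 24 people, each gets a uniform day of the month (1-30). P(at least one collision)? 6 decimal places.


P(all different) = prod((30-i)/30 for i=0..23) = 0.000001
P(at least one match) = 1 - 0.000001 = 0.999999

0.999999


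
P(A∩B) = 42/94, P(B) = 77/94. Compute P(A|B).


P(A|B) = P(A∩B)/P(B) = (42/94)/(77/94) = 42/77 = 6/11

6/11


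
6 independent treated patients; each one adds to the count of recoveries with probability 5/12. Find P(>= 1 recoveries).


P(at least one) = 1 - P(none)
P(none) = (1 - 5/12)^6 = (7/12)^6 = 117649/2985984
P(at least one) = 1 - 117649/2985984 = 2868335/2985984

2868335/2985984


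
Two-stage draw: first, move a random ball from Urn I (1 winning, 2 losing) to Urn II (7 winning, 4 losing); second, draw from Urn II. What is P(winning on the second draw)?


P(transfer winning) = 1/3; P(transfer losing) = 2/3
If winning transferred: Urn II has 8 winning of 12, so P(winning|winning moved) = 2/3
If losing transferred: Urn II has 7 winning of 12, so P(winning|losing moved) = 7/12
By total probability: P(winning) = 1/3*2/3 + 2/3*7/12 = 11/18

11/18


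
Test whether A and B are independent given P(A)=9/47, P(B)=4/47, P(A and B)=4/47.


P(A)*P(B) = 9/47*4/47 = 36/2209
P(A∩B) = 4/47 != 36/2209, so not independent

No, A and B are not independent


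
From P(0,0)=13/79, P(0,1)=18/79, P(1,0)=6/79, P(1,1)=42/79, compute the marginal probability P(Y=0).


P(Y=0) = P(0,0)+P(1,0) = 13/79 + 6/79 = 19/79

19/79


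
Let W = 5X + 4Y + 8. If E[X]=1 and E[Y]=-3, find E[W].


E[5X + 4Y + 8] = 5*E[X] + 4*E[Y] + 8
= (5)*(1) + (4)*(-3) + (8)
= 5 - 12 + 8 = 1

1


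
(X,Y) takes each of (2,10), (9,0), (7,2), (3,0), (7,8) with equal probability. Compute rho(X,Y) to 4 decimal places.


Cov(X,Y) = -4.4000, Var(X) = 7.0400, Var(Y) = 17.6000
rho = Cov/(sqrt(VarX)*sqrt(VarY)) = -0.3953

-0.3953


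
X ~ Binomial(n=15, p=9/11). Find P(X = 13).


P(X=13) = C(15,13) * p^13 * (1-p)^2
= 105 * 2541865828329/34522712143931 * 4/121
= 1067583647898180/4177248169415651

1067583647898180/4177248169415651


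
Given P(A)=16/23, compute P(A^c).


P(A') = 1 - P(A) = 1 - 16/23 = 7/23

7/23


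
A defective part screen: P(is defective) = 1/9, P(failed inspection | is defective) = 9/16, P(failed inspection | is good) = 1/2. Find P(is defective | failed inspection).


P(A) = P(A|B)P(B) + P(A|B')P(B') = 9/16*1/9 + 1/2*8/9 = 73/144
P(B|A) = P(A|B)P(B)/P(A) = (1/16)/(73/144) = 9/73

9/73


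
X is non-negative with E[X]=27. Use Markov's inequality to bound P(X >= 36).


Markov: P(X >= a) <= E[X]/a
P(X >= 36) <= 27/36 = 3/4

3/4


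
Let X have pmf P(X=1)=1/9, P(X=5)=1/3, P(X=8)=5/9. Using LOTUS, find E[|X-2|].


E[|X-2|] = sum(g(x)*P(x))
= 1*1/9 + 3*1/3 + 6*5/9
= 40/9

40/9


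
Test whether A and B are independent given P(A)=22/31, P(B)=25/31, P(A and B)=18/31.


P(A)*P(B) = 22/31*25/31 = 550/961
P(A∩B) = 18/31 != 550/961, so not independent

No, A and B are not independent


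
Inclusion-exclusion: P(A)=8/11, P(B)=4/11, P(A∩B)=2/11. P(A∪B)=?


P(A∪B) = P(A) + P(B) - P(A∩B)
= 8/11 + 4/11 - 2/11 = 10/11

10/11


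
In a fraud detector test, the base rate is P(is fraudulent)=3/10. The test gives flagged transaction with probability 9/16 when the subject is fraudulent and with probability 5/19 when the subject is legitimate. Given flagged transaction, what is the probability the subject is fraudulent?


P(A) = P(A|B)P(B) + P(A|B')P(B') = 9/16*3/10 + 5/19*7/10 = 1073/3040
P(B|A) = P(A|B)P(B)/P(A) = (27/160)/(1073/3040) = 513/1073

513/1073


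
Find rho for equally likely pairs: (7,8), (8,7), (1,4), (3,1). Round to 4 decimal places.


Cov(X,Y) = 6.0000, Var(X) = 8.1875, Var(Y) = 7.5000
rho = Cov/(sqrt(VarX)*sqrt(VarY)) = 0.7657

0.7657


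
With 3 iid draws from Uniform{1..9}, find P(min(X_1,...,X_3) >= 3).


P(min >= 3) = P(all X_i >= 3) = (P(X_1 >= 3))^3
= (7/9)^3 = 343/729

343/729


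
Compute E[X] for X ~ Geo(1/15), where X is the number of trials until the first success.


For geometric (trials until first success), E[X] = 1/p = 1/(1/15) = 15

15


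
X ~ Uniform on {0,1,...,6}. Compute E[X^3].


E[X^3] = (1/7) * sum(x^3 for x=0..6)
= 441/7 = 63

63


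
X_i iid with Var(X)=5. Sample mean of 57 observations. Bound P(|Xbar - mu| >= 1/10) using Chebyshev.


Var(Xbar) = Var(X)/n = 5/57
Chebyshev: P(|Xbar-mu| >= 1/10) <= Var(Xbar)/(1/10)^2 = (5/57)/(1/100) = 500/57
Bound exceeds 1, so trivial bound: 1

1


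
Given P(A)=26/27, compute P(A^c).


P(A') = 1 - P(A) = 1 - 26/27 = 1/27

1/27


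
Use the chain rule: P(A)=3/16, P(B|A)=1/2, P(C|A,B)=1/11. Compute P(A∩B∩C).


P(A∩B∩C) = P(A) * P(B|A) * P(C|A∩B)
= 3/16 * 1/2 * 1/11
= 3/32 * 1/11 = 3/352

3/352


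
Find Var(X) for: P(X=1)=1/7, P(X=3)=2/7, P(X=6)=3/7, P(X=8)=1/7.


E[X] = 33/7, E[X^2] = 191/7
Var(X) = E[X^2] - (E[X])^2 = 191/7 - (33/7)^2 = 248/49

248/49


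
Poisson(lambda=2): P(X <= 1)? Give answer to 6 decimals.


P(X<=1) = e^(-2)*2^0/0! + e^(-2)*2^1/1!
≈ 0.1353352832 + 0.2706705665
= 0.4060058497
≈ 0.406006

0.406006


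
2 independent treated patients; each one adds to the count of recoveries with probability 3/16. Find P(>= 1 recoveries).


P(at least one) = 1 - P(none)
P(none) = (1 - 3/16)^2 = (13/16)^2 = 169/256
P(at least one) = 1 - 169/256 = 87/256

87/256


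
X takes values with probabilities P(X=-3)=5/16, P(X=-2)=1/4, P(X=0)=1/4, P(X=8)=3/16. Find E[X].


E[X] = sum(x * P(x))
= -3*5/16 - 2*1/4 + 0*1/4 + 8*3/16
= 1/16

1/16


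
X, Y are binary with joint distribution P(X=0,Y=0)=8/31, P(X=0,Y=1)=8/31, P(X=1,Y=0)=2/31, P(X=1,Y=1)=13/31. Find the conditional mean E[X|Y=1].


P(Y=1) = 21/31
E[X|Y=1] = (0*8 + 1*13)/21 = 13/21

13/21


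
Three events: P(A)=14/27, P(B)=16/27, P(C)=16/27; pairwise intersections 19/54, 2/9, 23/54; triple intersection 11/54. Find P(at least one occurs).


P(A∪B∪C) = P(A)+P(B)+P(C) - P(AB)-P(AC)-P(BC) + P(ABC)
= 14/27+16/27+16/27 - 19/54-2/9-23/54 + 11/54
= 49/54

49/54


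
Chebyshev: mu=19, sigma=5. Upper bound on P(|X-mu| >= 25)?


k = 25/5 = 5
Chebyshev: P(|X-mu| >= k*sigma) <= 1/k^2 = 1/5^2 = 1/25

1/25


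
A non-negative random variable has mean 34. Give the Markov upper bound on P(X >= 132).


Markov: P(X >= a) <= E[X]/a
P(X >= 132) <= 34/132 = 17/66

17/66


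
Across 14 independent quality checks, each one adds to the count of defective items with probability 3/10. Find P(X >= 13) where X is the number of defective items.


P(X>=13) = P(X=13) + P(X=14)
= 78121827/50000000000000 + 4782969/100000000000000
= 161026623/100000000000000

161026623/100000000000000


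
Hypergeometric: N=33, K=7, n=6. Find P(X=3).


P(X=3) = C(7,3)*C(26,3) / C(33,6)
= 35*2600 / 1107568
= 91000/1107568 = 1625/19778

1625/19778


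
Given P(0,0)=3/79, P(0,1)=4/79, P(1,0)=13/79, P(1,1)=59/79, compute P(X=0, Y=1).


Read from table: P(X=0, Y=1) = 4/79

4/79


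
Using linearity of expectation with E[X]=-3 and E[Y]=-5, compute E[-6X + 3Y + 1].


E[-6X + 3Y + 1] = -6*E[X] + 3*E[Y] + 1
= (-6)*(-3) + (3)*(-5) + (1)
= 18 - 15 + 1 = 4

4


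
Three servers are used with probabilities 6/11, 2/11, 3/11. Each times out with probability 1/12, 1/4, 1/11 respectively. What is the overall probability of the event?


P(A) = P(A|B1)P(B1) + P(A|B2)P(B2) + P(A|B3)P(B3)
= 1/12*6/11 + 1/4*2/11 + 1/11*3/11
= 1/22 + 1/22 + 3/121 = 14/121

14/121


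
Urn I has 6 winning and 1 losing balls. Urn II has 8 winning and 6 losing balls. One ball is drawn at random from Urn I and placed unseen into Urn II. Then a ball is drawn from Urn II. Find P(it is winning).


P(transfer winning) = 6/7; P(transfer losing) = 1/7
If winning transferred: Urn II has 9 winning of 15, so P(winning|winning moved) = 3/5
If losing transferred: Urn II has 8 winning of 15, so P(winning|losing moved) = 8/15
By total probability: P(winning) = 6/7*3/5 + 1/7*8/15 = 62/105

62/105


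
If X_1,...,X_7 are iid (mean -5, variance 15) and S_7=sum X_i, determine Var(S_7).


By independence, Var(S_n) = n*Var(X_1) = 7*15 = 105

105


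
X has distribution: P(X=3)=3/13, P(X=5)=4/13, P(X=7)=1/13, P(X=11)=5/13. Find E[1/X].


E[1/X] = sum(g(x)*P(x))
= 1/3*3/13 + 1/5*4/13 + 1/7*1/13 + 1/11*5/13
= 71/385

71/385


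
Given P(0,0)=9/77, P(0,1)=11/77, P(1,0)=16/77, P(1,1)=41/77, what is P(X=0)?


P(X=0) = P(0,0)+P(0,1) = 9/77 + 11/77 = 20/77

20/77


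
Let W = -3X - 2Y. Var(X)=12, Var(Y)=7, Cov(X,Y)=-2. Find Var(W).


Var(-3X - 2Y) = (-3)^2*Var(X) + (-2)^2*Var(Y) + 2*(-3)*(-2)*Cov(X,Y)
= 9*12 + 4*7 + 12*(-2)
= 108 + 28 - 24 = 112

112


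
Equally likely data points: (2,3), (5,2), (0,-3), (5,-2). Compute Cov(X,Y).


E[X]=3, E[Y]=0, E[XY]=3/2
Cov(X,Y) = E[XY] - E[X]E[Y] = 3/2 - 3*0 = 3/2

3/2


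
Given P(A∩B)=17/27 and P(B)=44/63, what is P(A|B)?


P(A|B) = P(A∩B)/P(B) = (119/189)/(132/189) = 119/132

119/132


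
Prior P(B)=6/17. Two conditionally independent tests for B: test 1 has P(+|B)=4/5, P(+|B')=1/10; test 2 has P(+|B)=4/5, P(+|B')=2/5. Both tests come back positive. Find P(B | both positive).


After test 1: P(+) = 4/5*6/17 + 1/10*11/17 = 59/170
P(B|+) = (24/85)/(59/170) = 48/59
After test 2 (use post1 as new prior): P(+) = 4/5*48/59 + 2/5*11/59 = 214/295
P(B|+,+) = (192/295)/(214/295) = 96/107

96/107


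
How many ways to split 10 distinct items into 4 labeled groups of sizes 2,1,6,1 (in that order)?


10! = 3628800
Denominator: 2!=2 * 1!=1 * 6!=720 * 1!=1
Coefficient = 3628800 / 1440 = 2520

2520


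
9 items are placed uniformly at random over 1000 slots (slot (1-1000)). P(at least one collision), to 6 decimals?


P(all different) = prod((1000-i)/1000 for i=0..8) = 0.964541
P(at least one match) = 1 - 0.964541 = 0.035459

0.035459


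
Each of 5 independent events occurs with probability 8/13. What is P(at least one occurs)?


P(at least one) = 1 - P(none)
P(none) = (1 - 8/13)^5 = (5/13)^5 = 3125/371293
P(at least one) = 1 - 3125/371293 = 368168/371293

368168/371293


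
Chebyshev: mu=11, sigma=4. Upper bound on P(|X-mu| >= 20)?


k = 20/4 = 5
Chebyshev: P(|X-mu| >= k*sigma) <= 1/k^2 = 1/5^2 = 1/25

1/25


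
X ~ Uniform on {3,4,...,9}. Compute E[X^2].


E[X^2] = (1/7) * sum(x^2 for x=3..9)
= 280/7 = 40

40


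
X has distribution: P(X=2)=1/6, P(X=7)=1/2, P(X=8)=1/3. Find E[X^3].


E[X^3] = sum(g(x)*P(x))
= 8*1/6 + 343*1/2 + 512*1/3
= 687/2

687/2


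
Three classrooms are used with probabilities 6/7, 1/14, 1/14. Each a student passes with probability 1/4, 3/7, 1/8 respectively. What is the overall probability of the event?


P(A) = P(A|B1)P(B1) + P(A|B2)P(B2) + P(A|B3)P(B3)
= 1/4*6/7 + 3/7*1/14 + 1/8*1/14
= 3/14 + 3/98 + 1/112 = 199/784

199/784


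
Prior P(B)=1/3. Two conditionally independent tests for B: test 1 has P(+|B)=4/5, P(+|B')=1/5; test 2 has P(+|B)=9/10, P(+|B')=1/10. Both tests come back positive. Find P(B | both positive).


After test 1: P(+) = 4/5*1/3 + 1/5*2/3 = 2/5
P(B|+) = (4/15)/(2/5) = 2/3
After test 2 (use post1 as new prior): P(+) = 9/10*2/3 + 1/10*1/3 = 19/30
P(B|+,+) = (3/5)/(19/30) = 18/19

18/19


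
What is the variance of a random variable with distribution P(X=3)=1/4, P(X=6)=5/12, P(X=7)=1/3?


E[X] = 67/12, E[X^2] = 403/12
Var(X) = E[X^2] - (E[X])^2 = 403/12 - (67/12)^2 = 347/144

347/144


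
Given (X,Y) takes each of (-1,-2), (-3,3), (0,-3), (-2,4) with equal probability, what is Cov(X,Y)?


E[X]=-3/2, E[Y]=1/2, E[XY]=-15/4
Cov(X,Y) = E[XY] - E[X]E[Y] = -15/4 + 3/2*1/2 = -3

-3


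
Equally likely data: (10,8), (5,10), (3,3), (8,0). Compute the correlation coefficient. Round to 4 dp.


Cov(X,Y) = 0.6250, Var(X) = 7.2500, Var(Y) = 15.6875
rho = Cov/(sqrt(VarX)*sqrt(VarY)) = 0.0586

0.0586


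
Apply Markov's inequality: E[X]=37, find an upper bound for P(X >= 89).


Markov: P(X >= a) <= E[X]/a
P(X >= 89) <= 37/89

37/89


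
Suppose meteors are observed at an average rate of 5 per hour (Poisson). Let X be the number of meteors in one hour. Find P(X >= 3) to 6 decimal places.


P(X>=3) = 1 - P(X<=2) = 1 - (e^(-5)*5^0/0! + e^(-5)*5^1/1! + e^(-5)*5^2/2!)
≈ 1 - (0.0067379470 + 0.0336897350 + 0.0842243375)
= 1 - 0.1246520195 = 0.8753479805
≈ 0.875348

0.875348


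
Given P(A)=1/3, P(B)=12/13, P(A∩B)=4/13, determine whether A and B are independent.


P(A)*P(B) = 1/3*12/13 = 4/13
P(A∩B) = 4/13, which equals P(A)P(B), so independent

Yes, A and B are independent


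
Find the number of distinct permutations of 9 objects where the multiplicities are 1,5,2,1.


9! = 362880
Denominator: 1!=1 * 5!=120 * 2!=2 * 1!=1
Coefficient = 362880 / 240 = 1512

1512


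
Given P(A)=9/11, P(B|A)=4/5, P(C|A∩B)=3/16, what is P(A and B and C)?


P(A∩B∩C) = P(A) * P(B|A) * P(C|A∩B)
= 9/11 * 4/5 * 3/16
= 36/55 * 3/16 = 27/220

27/220


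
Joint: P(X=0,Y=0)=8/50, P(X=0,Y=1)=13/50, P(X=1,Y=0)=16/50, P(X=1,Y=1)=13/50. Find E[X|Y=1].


P(Y=1) = 26/50
E[X|Y=1] = (0*13 + 1*13)/26 = 13/26 = 1/2

1/2


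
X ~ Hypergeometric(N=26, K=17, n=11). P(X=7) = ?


P(X=7) = C(17,7)*C(9,4) / C(26,11)
= 19448*126 / 7726160
= 2450448/7726160 = 693/2185

693/2185


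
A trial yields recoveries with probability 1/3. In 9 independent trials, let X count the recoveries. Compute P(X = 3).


P(X=3) = C(9,3) * p^3 * (1-p)^6
= 84 * 1/27 * 64/729
= 1792/6561

1792/6561


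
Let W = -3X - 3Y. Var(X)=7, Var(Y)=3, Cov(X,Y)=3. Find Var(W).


Var(-3X - 3Y) = (-3)^2*Var(X) + (-3)^2*Var(Y) + 2*(-3)*(-3)*Cov(X,Y)
= 9*7 + 9*3 + 18*3
= 63 + 27 + 54 = 144

144


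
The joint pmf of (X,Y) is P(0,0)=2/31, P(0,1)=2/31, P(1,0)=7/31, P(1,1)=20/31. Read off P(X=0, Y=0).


Read from table: P(X=0, Y=0) = 2/31

2/31


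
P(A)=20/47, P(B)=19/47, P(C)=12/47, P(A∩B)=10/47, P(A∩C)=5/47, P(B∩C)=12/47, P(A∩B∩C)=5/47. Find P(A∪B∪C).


P(A∪B∪C) = P(A)+P(B)+P(C) - P(AB)-P(AC)-P(BC) + P(ABC)
= 20/47+19/47+12/47 - 10/47-5/47-12/47 + 5/47
= 29/47

29/47


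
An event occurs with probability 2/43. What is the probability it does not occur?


P(A') = 1 - P(A) = 1 - 2/43 = 41/43

41/43


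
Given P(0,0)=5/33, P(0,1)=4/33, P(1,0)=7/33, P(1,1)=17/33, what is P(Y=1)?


P(Y=1) = P(0,1)+P(1,1) = 4/33 + 17/33 = 21/33 = 7/11

7/11


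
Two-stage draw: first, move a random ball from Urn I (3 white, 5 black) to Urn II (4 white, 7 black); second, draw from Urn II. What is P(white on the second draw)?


P(transfer white) = 3/8; P(transfer black) = 5/8
If white transferred: Urn II has 5 white of 12, so P(white|white moved) = 5/12
If black transferred: Urn II has 4 white of 12, so P(white|black moved) = 1/3
By total probability: P(white) = 3/8*5/12 + 5/8*1/3 = 35/96

35/96


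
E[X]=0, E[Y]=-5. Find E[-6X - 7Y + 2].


E[-6X - 7Y + 2] = -6*E[X] - 7*E[Y] + 2
= (-6)*(0) + (-7)*(-5) + (2)
= 0 + 35 + 2 = 37

37


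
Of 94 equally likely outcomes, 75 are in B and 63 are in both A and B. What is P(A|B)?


P(A|B) = P(A∩B)/P(B) = (63/94)/(75/94) = 63/75 = 21/25

21/25


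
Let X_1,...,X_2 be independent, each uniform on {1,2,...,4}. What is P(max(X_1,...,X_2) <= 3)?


P(max <= 3) = P(all X_i <= 3) = (P(X_1 <= 3))^2
= (3/4)^2 = 9/16

9/16


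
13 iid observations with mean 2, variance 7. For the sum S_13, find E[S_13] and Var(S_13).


E[S_n] = n*mu = 13*2 = 26
Var(S_n) = n*sigma^2 = 13*7 = 91

E[S_13]=26, Var(S_13)=91


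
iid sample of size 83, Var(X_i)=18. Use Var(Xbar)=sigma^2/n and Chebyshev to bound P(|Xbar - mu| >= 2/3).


Var(Xbar) = Var(X)/n = 18/83
Chebyshev: P(|Xbar-mu| >= 2/3) <= Var(Xbar)/(2/3)^2 = (18/83)/(4/9) = 81/166

81/166


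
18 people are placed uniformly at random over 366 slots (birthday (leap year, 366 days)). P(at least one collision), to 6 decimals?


P(all different) = prod((366-i)/366 for i=0..17) = 0.653862
P(at least one match) = 1 - 0.653862 = 0.346138

0.346138


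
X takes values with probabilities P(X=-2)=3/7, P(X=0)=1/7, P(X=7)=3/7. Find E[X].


E[X] = sum(x * P(x))
= -2*3/7 + 0*1/7 + 7*3/7
= 15/7

15/7


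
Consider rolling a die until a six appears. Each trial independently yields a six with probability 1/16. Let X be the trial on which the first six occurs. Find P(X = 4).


P(X=4) = (1-p)^3 * p = (15/16)^3 * 1/16
= 3375/4096 * 1/16 = 3375/65536

3375/65536


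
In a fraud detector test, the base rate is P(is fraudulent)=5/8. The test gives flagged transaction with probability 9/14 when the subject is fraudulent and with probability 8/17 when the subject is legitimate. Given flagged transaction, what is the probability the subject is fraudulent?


P(A) = P(A|B)P(B) + P(A|B')P(B') = 9/14*5/8 + 8/17*3/8 = 1101/1904
P(B|A) = P(A|B)P(B)/P(A) = (45/112)/(1101/1904) = 255/367

255/367


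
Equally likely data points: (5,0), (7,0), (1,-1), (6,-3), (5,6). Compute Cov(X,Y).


E[X]=24/5, E[Y]=2/5, E[XY]=11/5
Cov(X,Y) = E[XY] - E[X]E[Y] = 11/5 - 24/5*2/5 = 7/25

7/25


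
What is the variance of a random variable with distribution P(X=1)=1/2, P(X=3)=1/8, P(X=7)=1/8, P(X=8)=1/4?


E[X] = 15/4, E[X^2] = 95/4
Var(X) = E[X^2] - (E[X])^2 = 95/4 - (15/4)^2 = 155/16

155/16


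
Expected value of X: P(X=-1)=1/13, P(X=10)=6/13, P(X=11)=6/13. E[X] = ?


E[X] = sum(x * P(x))
= -1*1/13 + 10*6/13 + 11*6/13
= 125/13

125/13


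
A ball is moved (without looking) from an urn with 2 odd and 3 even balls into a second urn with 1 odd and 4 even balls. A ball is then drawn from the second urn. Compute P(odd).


P(transfer odd) = 2/5; P(transfer even) = 3/5
If odd transferred: Urn II has 2 odd of 6, so P(odd|odd moved) = 1/3
If even transferred: Urn II has 1 odd of 6, so P(odd|even moved) = 1/6
By total probability: P(odd) = 2/5*1/3 + 3/5*1/6 = 7/30

7/30


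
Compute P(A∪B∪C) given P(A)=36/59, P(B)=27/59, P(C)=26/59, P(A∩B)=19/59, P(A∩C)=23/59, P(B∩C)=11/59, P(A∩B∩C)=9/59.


P(A∪B∪C) = P(A)+P(B)+P(C) - P(AB)-P(AC)-P(BC) + P(ABC)
= 36/59+27/59+26/59 - 19/59-23/59-11/59 + 9/59
= 45/59

45/59


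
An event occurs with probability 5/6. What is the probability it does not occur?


P(A') = 1 - P(A) = 1 - 5/6 = 1/6

1/6


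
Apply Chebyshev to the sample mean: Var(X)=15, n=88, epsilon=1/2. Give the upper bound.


Var(Xbar) = Var(X)/n = 15/88
Chebyshev: P(|Xbar-mu| >= 1/2) <= Var(Xbar)/(1/2)^2 = (15/88)/(1/4) = 15/22

15/22


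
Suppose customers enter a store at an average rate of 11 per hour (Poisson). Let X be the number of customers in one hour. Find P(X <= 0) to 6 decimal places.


P(X<=0) = e^(-11)*11^0/0!
≈ 0.0000167017
≈ 0.000017

0.000017


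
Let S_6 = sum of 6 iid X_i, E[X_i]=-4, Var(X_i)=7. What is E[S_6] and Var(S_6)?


E[S_n] = n*mu = 6*-4 = -24
Var(S_n) = n*sigma^2 = 6*7 = 42

E[S_6]=-24, Var(S_6)=42


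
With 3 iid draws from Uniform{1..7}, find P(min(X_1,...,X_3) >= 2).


P(min >= 2) = P(all X_i >= 2) = (P(X_1 >= 2))^3
= (6/7)^3 = 216/343

216/343


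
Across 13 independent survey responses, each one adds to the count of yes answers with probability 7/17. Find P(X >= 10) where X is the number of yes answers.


P(X>=10) = P(X=10) + P(X=11) + P(X=12) + P(X=13)
= 80787921214000/9904578032905937 + 15423148595400/9904578032905937 + 1799367336130/9904578032905937 + 96889010407/9904578032905937
= 98107326155937/9904578032905937

98107326155937/9904578032905937


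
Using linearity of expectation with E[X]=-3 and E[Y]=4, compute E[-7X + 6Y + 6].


E[-7X + 6Y + 6] = -7*E[X] + 6*E[Y] + 6
= (-7)*(-3) + (6)*(4) + (6)
= 21 + 24 + 6 = 51

51


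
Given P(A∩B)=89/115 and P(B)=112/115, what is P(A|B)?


P(A|B) = P(A∩B)/P(B) = (89/115)/(112/115) = 89/112

89/112


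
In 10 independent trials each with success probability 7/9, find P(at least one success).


P(at least one) = 1 - P(none)
P(none) = (1 - 7/9)^10 = (2/9)^10 = 1024/3486784401
P(at least one) = 1 - 1024/3486784401 = 3486783377/3486784401

3486783377/3486784401


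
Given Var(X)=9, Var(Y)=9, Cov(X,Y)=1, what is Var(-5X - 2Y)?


Var(-5X - 2Y) = (-5)^2*Var(X) + (-2)^2*Var(Y) + 2*(-5)*(-2)*Cov(X,Y)
= 25*9 + 4*9 + 20*1
= 225 + 36 + 20 = 281

281


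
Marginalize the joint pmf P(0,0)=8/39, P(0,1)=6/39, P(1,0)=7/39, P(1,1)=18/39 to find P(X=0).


P(X=0) = P(0,0)+P(0,1) = 8/39 + 6/39 = 14/39

14/39


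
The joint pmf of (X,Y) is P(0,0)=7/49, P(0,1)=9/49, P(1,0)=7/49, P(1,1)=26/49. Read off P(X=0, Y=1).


Read from table: P(X=0, Y=1) = 9/49

9/49


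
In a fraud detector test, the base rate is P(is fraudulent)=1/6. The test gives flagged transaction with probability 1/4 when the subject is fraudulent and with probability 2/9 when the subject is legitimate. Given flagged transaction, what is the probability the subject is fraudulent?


P(A) = P(A|B)P(B) + P(A|B')P(B') = 1/4*1/6 + 2/9*5/6 = 49/216
P(B|A) = P(A|B)P(B)/P(A) = (1/24)/(49/216) = 9/49

9/49


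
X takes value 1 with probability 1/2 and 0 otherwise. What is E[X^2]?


For Bernoulli: X in {0,1}
E[X^2] = 0^2*(1-1/2) + 1^2*1/2 = 1/2

1/2


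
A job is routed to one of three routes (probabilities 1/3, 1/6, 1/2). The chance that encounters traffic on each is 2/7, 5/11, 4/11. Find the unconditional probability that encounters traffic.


P(A) = P(A|B1)P(B1) + P(A|B2)P(B2) + P(A|B3)P(B3)
= 2/7*1/3 + 5/11*1/6 + 4/11*1/2
= 2/21 + 5/66 + 2/11 = 163/462

163/462


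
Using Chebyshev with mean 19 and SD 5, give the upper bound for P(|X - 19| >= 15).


k = 15/5 = 3
Chebyshev: P(|X-mu| >= k*sigma) <= 1/k^2 = 1/3^2 = 1/9

1/9


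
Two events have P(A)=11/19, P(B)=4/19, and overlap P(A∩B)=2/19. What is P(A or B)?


P(A∪B) = P(A) + P(B) - P(A∩B)
= 11/19 + 4/19 - 2/19 = 13/19

13/19


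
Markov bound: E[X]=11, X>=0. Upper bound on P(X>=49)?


Markov: P(X >= a) <= E[X]/a
P(X >= 49) <= 11/49

11/49


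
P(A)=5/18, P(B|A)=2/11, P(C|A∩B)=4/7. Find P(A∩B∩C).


P(A∩B∩C) = P(A) * P(B|A) * P(C|A∩B)
= 5/18 * 2/11 * 4/7
= 5/99 * 4/7 = 20/693

20/693


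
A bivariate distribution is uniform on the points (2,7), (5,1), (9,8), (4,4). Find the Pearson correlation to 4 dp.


Cov(X,Y) = 1.7500, Var(X) = 6.5000, Var(Y) = 7.5000
rho = Cov/(sqrt(VarX)*sqrt(VarY)) = 0.2506

0.2506


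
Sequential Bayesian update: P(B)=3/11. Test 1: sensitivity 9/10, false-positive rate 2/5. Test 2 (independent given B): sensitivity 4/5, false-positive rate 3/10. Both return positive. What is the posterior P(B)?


After test 1: P(+) = 9/10*3/11 + 2/5*8/11 = 59/110
P(B|+) = (27/110)/(59/110) = 27/59
After test 2 (use post1 as new prior): P(+) = 4/5*27/59 + 3/10*32/59 = 156/295
P(B|+,+) = (108/295)/(156/295) = 9/13

9/13


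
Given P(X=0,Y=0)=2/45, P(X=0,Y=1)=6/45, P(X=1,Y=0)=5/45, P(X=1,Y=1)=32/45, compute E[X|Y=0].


P(Y=0) = 7/45
E[X|Y=0] = (0*2 + 1*5)/7 = 5/7

5/7


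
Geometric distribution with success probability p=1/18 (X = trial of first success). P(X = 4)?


P(X=4) = (1-p)^3 * p = (17/18)^3 * 1/18
= 4913/5832 * 1/18 = 4913/104976

4913/104976


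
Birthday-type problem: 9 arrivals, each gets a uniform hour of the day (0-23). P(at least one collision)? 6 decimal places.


P(all different) = prod((24-i)/24 for i=0..8) = 0.179599
P(at least one match) = 1 - 0.179599 = 0.820401

0.820401


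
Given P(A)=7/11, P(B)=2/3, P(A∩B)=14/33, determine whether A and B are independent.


P(A)*P(B) = 7/11*2/3 = 14/33
P(A∩B) = 14/33, which equals P(A)P(B), so independent

Yes, A and B are independent


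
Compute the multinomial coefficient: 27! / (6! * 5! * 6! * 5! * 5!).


27! = 10888869450418352160768000000
Denominator: 6!=720 * 5!=120 * 6!=720 * 5!=120 * 5!=120
Coefficient = 10888869450418352160768000000 / 895795200000 = 12155534490939840

12155534490939840


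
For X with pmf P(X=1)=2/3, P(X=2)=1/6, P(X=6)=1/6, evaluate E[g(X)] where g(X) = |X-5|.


E[|X-5|] = sum(g(x)*P(x))
= 4*2/3 + 3*1/6 + 1*1/6
= 10/3

10/3


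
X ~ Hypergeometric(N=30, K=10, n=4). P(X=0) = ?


P(X=0) = C(10,0)*C(20,4) / C(30,4)
= 1*4845 / 27405
= 4845/27405 = 323/1827

323/1827


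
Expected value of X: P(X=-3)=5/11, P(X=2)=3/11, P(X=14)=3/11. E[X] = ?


E[X] = sum(x * P(x))
= -3*5/11 + 2*3/11 + 14*3/11
= 3

3


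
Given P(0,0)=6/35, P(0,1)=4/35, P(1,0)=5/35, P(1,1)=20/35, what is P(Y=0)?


P(Y=0) = P(0,0)+P(1,0) = 6/35 + 5/35 = 11/35

11/35


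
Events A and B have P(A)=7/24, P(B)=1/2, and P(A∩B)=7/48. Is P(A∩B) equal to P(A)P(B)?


P(A)*P(B) = 7/24*1/2 = 7/48
P(A∩B) = 7/48, which equals P(A)P(B), so independent

Yes, A and B are independent


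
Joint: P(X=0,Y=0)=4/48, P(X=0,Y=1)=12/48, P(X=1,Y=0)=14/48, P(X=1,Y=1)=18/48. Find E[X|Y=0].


P(Y=0) = 18/48
E[X|Y=0] = (0*4 + 1*14)/18 = 14/18 = 7/9

7/9


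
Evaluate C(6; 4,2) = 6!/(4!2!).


6! = 720
Denominator: 4!=24 * 2!=2
Coefficient = 720 / 48 = 15

15


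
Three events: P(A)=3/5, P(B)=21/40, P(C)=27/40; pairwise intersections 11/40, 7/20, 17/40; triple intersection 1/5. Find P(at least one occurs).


P(A∪B∪C) = P(A)+P(B)+P(C) - P(AB)-P(AC)-P(BC) + P(ABC)
= 3/5+21/40+27/40 - 11/40-7/20-17/40 + 1/5
= 19/20

19/20


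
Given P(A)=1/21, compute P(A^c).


P(A') = 1 - P(A) = 1 - 1/21 = 20/21

20/21


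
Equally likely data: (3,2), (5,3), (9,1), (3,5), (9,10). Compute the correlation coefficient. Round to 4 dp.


Cov(X,Y) = 2.6400, Var(X) = 7.3600, Var(Y) = 10.1600
rho = Cov/(sqrt(VarX)*sqrt(VarY)) = 0.3053

0.3053


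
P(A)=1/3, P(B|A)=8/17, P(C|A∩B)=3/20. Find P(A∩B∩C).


P(A∩B∩C) = P(A) * P(B|A) * P(C|A∩B)
= 1/3 * 8/17 * 3/20
= 8/51 * 3/20 = 2/85

2/85


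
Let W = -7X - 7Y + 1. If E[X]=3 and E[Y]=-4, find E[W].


E[-7X - 7Y + 1] = -7*E[X] - 7*E[Y] + 1
= (-7)*(3) + (-7)*(-4) + (1)
= -21 + 28 + 1 = 8

8


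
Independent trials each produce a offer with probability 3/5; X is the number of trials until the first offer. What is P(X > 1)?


P(X > 1) = P(first 1 trials all fail) = (1-p)^1 = (2/5)^1 = 2/5

2/5


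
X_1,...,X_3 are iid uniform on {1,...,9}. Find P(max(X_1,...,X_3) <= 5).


P(max <= 5) = P(all X_i <= 5) = (P(X_1 <= 5))^3
= (5/9)^3 = 125/729

125/729


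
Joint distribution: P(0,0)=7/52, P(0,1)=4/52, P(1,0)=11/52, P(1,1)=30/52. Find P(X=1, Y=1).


Read from table: P(X=1, Y=1) = 30/52 = 15/26

15/26


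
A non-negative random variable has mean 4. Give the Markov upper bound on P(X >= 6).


Markov: P(X >= a) <= E[X]/a
P(X >= 6) <= 4/6 = 2/3

2/3


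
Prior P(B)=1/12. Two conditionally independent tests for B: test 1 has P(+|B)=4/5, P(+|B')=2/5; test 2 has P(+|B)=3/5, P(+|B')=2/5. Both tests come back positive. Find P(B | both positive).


After test 1: P(+) = 4/5*1/12 + 2/5*11/12 = 13/30
P(B|+) = (1/15)/(13/30) = 2/13
After test 2 (use post1 as new prior): P(+) = 3/5*2/13 + 2/5*11/13 = 28/65
P(B|+,+) = (6/65)/(28/65) = 3/14

3/14


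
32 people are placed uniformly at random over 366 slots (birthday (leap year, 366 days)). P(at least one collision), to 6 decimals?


P(all different) = prod((366-i)/366 for i=0..31) = 0.247626
P(at least one match) = 1 - 0.247626 = 0.752374

0.752374


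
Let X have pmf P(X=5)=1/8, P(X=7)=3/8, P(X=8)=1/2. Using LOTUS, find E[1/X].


E[1/X] = sum(g(x)*P(x))
= 1/5*1/8 + 1/7*3/8 + 1/8*1/2
= 79/560

79/560


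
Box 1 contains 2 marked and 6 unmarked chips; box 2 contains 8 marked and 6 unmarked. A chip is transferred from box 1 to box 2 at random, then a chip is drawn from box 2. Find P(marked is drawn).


P(transfer marked) = 2/8 = 1/4; P(transfer unmarked) = 3/4
If marked transferred: Urn II has 9 marked of 15, so P(marked|marked moved) = 3/5
If unmarked transferred: Urn II has 8 marked of 15, so P(marked|unmarked moved) = 8/15
By total probability: P(marked) = 1/4*3/5 + 3/4*8/15 = 11/20

11/20


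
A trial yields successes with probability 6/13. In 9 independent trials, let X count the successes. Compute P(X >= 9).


P(X>=9) = P(X=9)
= 10077696/10604499373
= 10077696/10604499373

10077696/10604499373


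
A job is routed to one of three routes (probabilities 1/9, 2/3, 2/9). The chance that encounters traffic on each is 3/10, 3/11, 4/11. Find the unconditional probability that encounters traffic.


P(A) = P(A|B1)P(B1) + P(A|B2)P(B2) + P(A|B3)P(B3)
= 3/10*1/9 + 3/11*2/3 + 4/11*2/9
= 1/30 + 2/11 + 8/99 = 293/990

293/990


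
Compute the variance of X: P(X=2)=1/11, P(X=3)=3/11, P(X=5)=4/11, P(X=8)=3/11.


E[X] = 5, E[X^2] = 323/11
Var(X) = E[X^2] - (E[X])^2 = 323/11 - (5)^2 = 48/11

48/11


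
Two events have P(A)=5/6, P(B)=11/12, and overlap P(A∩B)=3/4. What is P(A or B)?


P(A∪B) = P(A) + P(B) - P(A∩B)
= 5/6 + 11/12 - 3/4 = 1

1


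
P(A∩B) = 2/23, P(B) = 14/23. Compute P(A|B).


P(A|B) = P(A∩B)/P(B) = (2/23)/(14/23) = 2/14 = 1/7

1/7


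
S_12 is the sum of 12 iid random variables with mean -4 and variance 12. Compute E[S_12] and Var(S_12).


E[S_n] = n*mu = 12*-4 = -48
Var(S_n) = n*sigma^2 = 12*12 = 144

E[S_12]=-48, Var(S_12)=144


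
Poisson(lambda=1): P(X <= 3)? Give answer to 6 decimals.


P(X<=3) = e^(-1)*1^0/0! + e^(-1)*1^1/1! + e^(-1)*1^2/2! + e^(-1)*1^3/3!
≈ 0.3678794412 + 0.3678794412 + 0.1839397206 + 0.0613132402
= 0.9810118432
≈ 0.981012

0.981012


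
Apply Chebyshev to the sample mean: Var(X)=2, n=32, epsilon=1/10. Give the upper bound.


Var(Xbar) = Var(X)/n = 2/32
Chebyshev: P(|Xbar-mu| >= 1/10) <= Var(Xbar)/(1/10)^2 = (1/16)/(1/100) = 25/4
Bound exceeds 1, so trivial bound: 1

1


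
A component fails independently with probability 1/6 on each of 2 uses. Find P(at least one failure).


P(at least one) = 1 - P(none)
P(none) = (1 - 1/6)^2 = (5/6)^2 = 25/36
P(at least one) = 1 - 25/36 = 11/36

11/36


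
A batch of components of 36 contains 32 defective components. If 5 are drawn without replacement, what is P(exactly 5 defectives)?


P(X=5) = C(32,5)*C(4,0) / C(36,5)
= 201376*1 / 376992
= 201376/376992 = 899/1683

899/1683


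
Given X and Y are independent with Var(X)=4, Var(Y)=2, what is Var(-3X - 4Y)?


Independence => Cov(X,Y)=0
Var(-3X - 4Y) = (-3)^2*Var(X) + (-4)^2*Var(Y)
= 9*4 + 16*2 = 68

68


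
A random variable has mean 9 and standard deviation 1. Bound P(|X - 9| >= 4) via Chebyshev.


k = 4/1 = 4
Chebyshev: P(|X-mu| >= k*sigma) <= 1/k^2 = 1/4^2 = 1/16

1/16


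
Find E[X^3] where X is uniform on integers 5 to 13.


E[X^3] = (1/9) * sum(x^3 for x=5..13)
= 8181/9 = 909

909


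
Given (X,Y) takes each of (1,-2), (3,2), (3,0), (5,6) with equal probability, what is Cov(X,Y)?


E[X]=3, E[Y]=3/2, E[XY]=17/2
Cov(X,Y) = E[XY] - E[X]E[Y] = 17/2 - 3*3/2 = 4

4


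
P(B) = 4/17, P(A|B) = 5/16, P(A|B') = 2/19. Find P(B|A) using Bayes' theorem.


P(A) = P(A|B)P(B) + P(A|B')P(B') = 5/16*4/17 + 2/19*13/17 = 199/1292
P(B|A) = P(A|B)P(B)/P(A) = (5/68)/(199/1292) = 95/199

95/199


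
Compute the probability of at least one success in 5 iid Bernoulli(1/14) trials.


P(at least one) = 1 - P(none)
P(none) = (1 - 1/14)^5 = (13/14)^5 = 371293/537824
P(at least one) = 1 - 371293/537824 = 166531/537824

166531/537824


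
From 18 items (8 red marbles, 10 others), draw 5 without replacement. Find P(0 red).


P(X=0) = C(8,0)*C(10,5) / C(18,5)
= 1*252 / 8568
= 252/8568 = 1/34

1/34


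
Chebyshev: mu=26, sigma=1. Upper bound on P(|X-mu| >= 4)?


k = 4/1 = 4
Chebyshev: P(|X-mu| >= k*sigma) <= 1/k^2 = 1/4^2 = 1/16

1/16


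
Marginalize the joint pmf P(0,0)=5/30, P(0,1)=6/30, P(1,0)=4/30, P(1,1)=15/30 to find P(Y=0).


P(Y=0) = P(0,0)+P(1,0) = 5/30 + 4/30 = 9/30 = 3/10

3/10


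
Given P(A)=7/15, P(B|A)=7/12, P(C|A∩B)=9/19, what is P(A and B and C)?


P(A∩B∩C) = P(A) * P(B|A) * P(C|A∩B)
= 7/15 * 7/12 * 9/19
= 49/180 * 9/19 = 49/380

49/380


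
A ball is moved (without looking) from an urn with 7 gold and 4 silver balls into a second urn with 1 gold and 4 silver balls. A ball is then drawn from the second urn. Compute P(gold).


P(transfer gold) = 7/11; P(transfer silver) = 4/11
If gold transferred: Urn II has 2 gold of 6, so P(gold|gold moved) = 1/3
If silver transferred: Urn II has 1 gold of 6, so P(gold|silver moved) = 1/6
By total probability: P(gold) = 7/11*1/3 + 4/11*1/6 = 3/11

3/11


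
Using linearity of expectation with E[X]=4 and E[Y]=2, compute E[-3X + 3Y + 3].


E[-3X + 3Y + 3] = -3*E[X] + 3*E[Y] + 3
= (-3)*(4) + (3)*(2) + (3)
= -12 + 6 + 3 = -3

-3


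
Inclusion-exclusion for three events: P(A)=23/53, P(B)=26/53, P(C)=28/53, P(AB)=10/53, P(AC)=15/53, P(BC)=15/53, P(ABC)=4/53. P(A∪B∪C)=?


P(A∪B∪C) = P(A)+P(B)+P(C) - P(AB)-P(AC)-P(BC) + P(ABC)
= 23/53+26/53+28/53 - 10/53-15/53-15/53 + 4/53
= 41/53

41/53


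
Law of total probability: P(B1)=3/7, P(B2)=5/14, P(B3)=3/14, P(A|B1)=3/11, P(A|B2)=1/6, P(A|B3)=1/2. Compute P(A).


P(A) = P(A|B1)P(B1) + P(A|B2)P(B2) + P(A|B3)P(B3)
= 3/11*3/7 + 1/6*5/14 + 1/2*3/14
= 9/77 + 5/84 + 3/28 = 131/462

131/462


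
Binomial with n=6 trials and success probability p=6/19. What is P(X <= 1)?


P(X<=1) = P(X=0) + P(X=1)
= 4826809/47045881 + 13366548/47045881
= 18193357/47045881

18193357/47045881


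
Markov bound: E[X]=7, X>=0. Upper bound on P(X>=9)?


Markov: P(X >= a) <= E[X]/a
P(X >= 9) <= 7/9

7/9


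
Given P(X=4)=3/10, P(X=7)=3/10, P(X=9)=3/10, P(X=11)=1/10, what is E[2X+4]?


E[2X+4] = sum(g(x)*P(x))
= 12*3/10 + 18*3/10 + 22*3/10 + 26*1/10
= 91/5

91/5


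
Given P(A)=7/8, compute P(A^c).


P(A') = 1 - P(A) = 1 - 7/8 = 1/8

1/8


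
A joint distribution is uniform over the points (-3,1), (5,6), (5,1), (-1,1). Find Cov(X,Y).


E[X]=3/2, E[Y]=9/4, E[XY]=31/4
Cov(X,Y) = E[XY] - E[X]E[Y] = 31/4 - 3/2*9/4 = 35/8

35/8


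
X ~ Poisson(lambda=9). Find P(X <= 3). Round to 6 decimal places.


P(X<=3) = e^(-9)*9^0/0! + e^(-9)*9^1/1! + e^(-9)*9^2/2! + e^(-9)*9^3/3!
≈ 0.0001234098 + 0.0011106882 + 0.0049980971 + 0.0149942912
= 0.0212264863
≈ 0.021226

0.021226


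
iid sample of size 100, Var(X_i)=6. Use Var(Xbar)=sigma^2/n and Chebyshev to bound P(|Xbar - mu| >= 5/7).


Var(Xbar) = Var(X)/n = 6/100
Chebyshev: P(|Xbar-mu| >= 5/7) <= Var(Xbar)/(5/7)^2 = (3/50)/(25/49) = 147/1250

147/1250


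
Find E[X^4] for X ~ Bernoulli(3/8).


For Bernoulli: X in {0,1}
E[X^4] = 0^4*(1-3/8) + 1^4*3/8 = 3/8

3/8


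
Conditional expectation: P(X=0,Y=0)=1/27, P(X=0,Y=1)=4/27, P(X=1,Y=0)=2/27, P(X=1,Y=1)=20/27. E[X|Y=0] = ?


P(Y=0) = 3/27
E[X|Y=0] = (0*1 + 1*2)/3 = 2/3

2/3


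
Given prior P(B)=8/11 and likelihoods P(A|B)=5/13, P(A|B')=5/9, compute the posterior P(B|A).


P(A) = P(A|B)P(B) + P(A|B')P(B') = 5/13*8/11 + 5/9*3/11 = 185/429
P(B|A) = P(A|B)P(B)/P(A) = (40/143)/(185/429) = 24/37

24/37


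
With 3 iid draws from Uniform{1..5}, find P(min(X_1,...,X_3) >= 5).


P(min >= 5) = P(all X_i >= 5) = (P(X_1 >= 5))^3
= (1/5)^3 = 1/125

1/125


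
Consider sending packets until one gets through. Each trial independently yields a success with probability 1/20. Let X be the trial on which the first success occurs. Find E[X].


For geometric (trials until first success), E[X] = 1/p = 1/(1/20) = 20

20


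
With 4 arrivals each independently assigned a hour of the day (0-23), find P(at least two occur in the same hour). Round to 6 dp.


P(all different) = prod((24-i)/24 for i=0..3) = 0.768663
P(at least one match) = 1 - 0.768663 = 0.231337

0.231337


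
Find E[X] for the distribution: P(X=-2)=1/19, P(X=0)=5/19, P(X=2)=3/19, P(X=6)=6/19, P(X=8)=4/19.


E[X] = sum(x * P(x))
= -2*1/19 + 0*5/19 + 2*3/19 + 6*6/19 + 8*4/19
= 72/19

72/19


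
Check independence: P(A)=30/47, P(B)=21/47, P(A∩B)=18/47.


P(A)*P(B) = 30/47*21/47 = 630/2209
P(A∩B) = 18/47 != 630/2209, so not independent

No, A and B are not independent


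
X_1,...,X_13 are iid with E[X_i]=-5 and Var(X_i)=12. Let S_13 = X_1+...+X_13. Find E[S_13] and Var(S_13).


E[S_n] = n*mu = 13*-5 = -65
Var(S_n) = n*sigma^2 = 13*12 = 156

E[S_13]=-65, Var(S_13)=156


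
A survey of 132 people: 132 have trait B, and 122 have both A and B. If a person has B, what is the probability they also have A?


P(A|B) = P(A∩B)/P(B) = (122/132)/(132/132) = 122/132 = 61/66

61/66


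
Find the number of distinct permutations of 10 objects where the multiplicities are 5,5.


10! = 3628800
Denominator: 5!=120 * 5!=120
Coefficient = 3628800 / 14400 = 252

252
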